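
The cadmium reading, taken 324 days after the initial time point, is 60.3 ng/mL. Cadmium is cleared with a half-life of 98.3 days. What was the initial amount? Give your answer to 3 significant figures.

Number of half-lives elapsed: n = 324/98.3 ≈ 3.296.
A₀ = A × 2^n = 60.3 × 2^3.296 = 60.3 × 9.8221 ≈ 592.27 ng/mL.

592 ng/mL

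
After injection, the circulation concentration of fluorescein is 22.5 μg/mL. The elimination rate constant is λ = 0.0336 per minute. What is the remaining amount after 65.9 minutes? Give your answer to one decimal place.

t½ = ln 2 / λ = 0.69315 / 0.0336 ≈ 20.629 minutes.
Number of half-lives: n = 65.9/20.629 ≈ 3.1945.
Remaining = 22.5 × (1/2)^3.1945 = 22.5 × 0.10924 ≈ 2.4578 μg/mL.

2.5 μg/mL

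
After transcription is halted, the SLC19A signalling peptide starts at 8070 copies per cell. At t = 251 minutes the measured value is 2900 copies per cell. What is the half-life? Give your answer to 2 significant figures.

A/A₀ = 2900/8070 ≈ 0.35936.
n = log₂(2.7828) ≈ 1.4765 half-lives elapsed in 251 minutes.
t½ = 251/1.4765 ≈ 169.99 minutes.

170 minutes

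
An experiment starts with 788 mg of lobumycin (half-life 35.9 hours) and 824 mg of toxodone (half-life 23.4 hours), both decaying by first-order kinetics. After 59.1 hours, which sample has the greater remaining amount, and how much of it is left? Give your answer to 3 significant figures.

lobumycin, 252 mg

lobumycin: 788 × (1/2)^1.6462 ≈ 251.74 mg.
toxodone: 824 × (1/2)^2.5256 ≈ 143.1 mg.
Lobumycin has more remaining, at ≈ 251.74 mg.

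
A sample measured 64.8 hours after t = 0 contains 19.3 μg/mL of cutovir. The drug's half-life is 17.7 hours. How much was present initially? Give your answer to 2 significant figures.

Number of half-lives elapsed: n = 64.8/17.7 ≈ 3.661.
A₀ = A × 2^n = 19.3 × 2^3.661 = 19.3 × 12.65 ≈ 244.14 μg/mL.

240 μg/mL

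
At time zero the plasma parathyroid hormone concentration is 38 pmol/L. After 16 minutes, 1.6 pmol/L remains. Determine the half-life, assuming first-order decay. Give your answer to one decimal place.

A/A₀ = 1.6/38 ≈ 0.042105.
n = log₂(23.75) ≈ 4.5699 half-lives elapsed in 16 minutes.
t½ = 16/4.5699 ≈ 3.5012 minutes.

3.5 minutes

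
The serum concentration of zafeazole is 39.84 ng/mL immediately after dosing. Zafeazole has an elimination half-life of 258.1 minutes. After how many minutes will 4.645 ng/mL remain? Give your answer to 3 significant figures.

800 minutes

Fraction remaining = 4.645/39.84 ≈ 0.11659.
n = log₂(39.84/4.645) = ln(8.577)/ln 2 ≈ 3.1005 half-lives.
t = n × t½ = 3.1005 × 258.1 ≈ 800.23 minutes.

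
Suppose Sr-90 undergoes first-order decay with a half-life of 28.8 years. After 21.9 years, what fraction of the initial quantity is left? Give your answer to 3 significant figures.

n = 21.9/28.8 ≈ 0.76042 half-lives.
Fraction remaining = (1/2)^0.76042 ≈ 0.59033.

0.590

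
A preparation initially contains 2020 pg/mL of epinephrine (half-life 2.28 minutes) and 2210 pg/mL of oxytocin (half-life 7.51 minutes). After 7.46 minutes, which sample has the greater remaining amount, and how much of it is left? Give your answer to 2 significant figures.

oxytocin, 1100 pg/mL

epinephrine: 2020 × (1/2)^3.2719 ≈ 209.12 pg/mL.
oxytocin: 2210 × (1/2)^0.99334 ≈ 1110.1 pg/mL.
Oxytocin has more remaining, at ≈ 1110.1 pg/mL.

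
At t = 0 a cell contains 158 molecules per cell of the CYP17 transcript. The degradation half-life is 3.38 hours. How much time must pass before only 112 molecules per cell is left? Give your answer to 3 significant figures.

Fraction remaining = 112/158 ≈ 0.70886.
n = log₂(158/112) = ln(1.4107)/ln 2 ≈ 0.49643 half-lives.
t = n × t½ = 0.49643 × 3.38 ≈ 1.6779 hours.

1.68 hours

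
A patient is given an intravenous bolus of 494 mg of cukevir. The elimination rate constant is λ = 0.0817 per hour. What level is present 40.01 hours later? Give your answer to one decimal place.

18.8 mg

t½ = ln 2 / λ = 0.69315 / 0.0817 ≈ 8.4841 hours.
Number of half-lives: n = 40.01/8.4841 ≈ 4.7159.
Remaining = 494 × (1/2)^4.7159 = 494 × 0.038051 ≈ 18.797 mg.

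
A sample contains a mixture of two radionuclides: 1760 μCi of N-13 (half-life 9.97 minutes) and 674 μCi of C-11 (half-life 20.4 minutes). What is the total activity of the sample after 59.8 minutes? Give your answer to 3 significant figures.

N-13: 1760 × (1/2)^(59.8/9.97) = 1760 × (1/2)^5.998 ≈ 27.538 μCi.
C-11: 674 × (1/2)^(59.8/20.4) = 674 × (1/2)^2.9314 ≈ 88.355 μCi.
Total = 27.538 + 88.355 ≈ 115.89 μCi.

116 μCi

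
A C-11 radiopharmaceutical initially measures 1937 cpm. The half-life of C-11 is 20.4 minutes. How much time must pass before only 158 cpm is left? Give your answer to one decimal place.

73.8 minutes

Fraction remaining = 158/1937 ≈ 0.081569.
n = log₂(1937/158) = ln(12.259)/ln 2 ≈ 3.6158 half-lives.
t = n × t½ = 3.6158 × 20.4 ≈ 73.763 minutes.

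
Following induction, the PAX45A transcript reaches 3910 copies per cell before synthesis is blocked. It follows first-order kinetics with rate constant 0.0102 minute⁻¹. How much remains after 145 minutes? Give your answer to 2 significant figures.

t½ = ln 2 / λ = 0.69315 / 0.0102 ≈ 67.956 minutes.
Number of half-lives: n = 145/67.956 ≈ 2.1337.
Remaining = 3910 × (1/2)^2.1337 = 3910 × 0.22787 ≈ 890.95 copies per cell.

890 copies per cell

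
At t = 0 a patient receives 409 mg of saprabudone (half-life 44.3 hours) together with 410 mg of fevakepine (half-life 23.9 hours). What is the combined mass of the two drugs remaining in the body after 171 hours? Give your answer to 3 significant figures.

saprabudone: 409 × (1/2)^(171/44.3) = 409 × (1/2)^3.86 ≈ 28.167 mg.
fevakepine: 410 × (1/2)^(171/23.9) = 410 × (1/2)^7.1548 ≈ 2.8772 mg.
Total = 28.167 + 2.8772 ≈ 31.044 mg.

31.0 mg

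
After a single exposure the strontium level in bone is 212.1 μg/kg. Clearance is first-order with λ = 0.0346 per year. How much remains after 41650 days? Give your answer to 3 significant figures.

4.09 μg/kg

t½ = ln 2 / λ = 0.69315 / 0.0346 ≈ 20.033 years.
Convert the elapsed time: 41650 days = 114.11 years.
Number of half-lives: n = 114.11/20.033 ≈ 5.696.
Remaining = 212.1 × (1/2)^5.696 = 212.1 × 0.01929 ≈ 4.0913 μg/kg.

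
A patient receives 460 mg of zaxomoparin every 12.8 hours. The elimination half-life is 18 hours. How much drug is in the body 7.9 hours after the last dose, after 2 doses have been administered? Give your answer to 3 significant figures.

547 mg

The 2 doses were given 20.7, 7.9 hours ago.
Total = 460·(1/2)^(20.7/18) + 460·(1/2)^(7.9/18)
      = 207.29 + 339.34 ≈ 546.63 mg.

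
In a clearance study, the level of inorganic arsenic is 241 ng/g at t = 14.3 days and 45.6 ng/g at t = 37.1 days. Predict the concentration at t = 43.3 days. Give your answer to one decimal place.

Over Δt = 37.1 − 14.3 = 22.8 days, the level fell by a factor of 241/45.6 ≈ 5.2851.
n = log₂(5.2851) ≈ 2.4019 half-lives, so t½ = 22.8/2.4019 ≈ 9.4924 days.
From t = 37.1 to t = 43.3: 45.6 × (1/2)^((43.3−37.1)/9.4924) ≈ 28.996 ng/g.

29.0 ng/g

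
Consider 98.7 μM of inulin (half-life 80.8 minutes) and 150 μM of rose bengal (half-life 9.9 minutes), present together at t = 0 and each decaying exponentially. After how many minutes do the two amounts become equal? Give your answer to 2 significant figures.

Set 98.7·(1/2)^(t/80.8) = 150·(1/2)^(t/9.9).
Taking log₂: log₂(98.7/150) = t·(1/80.8 − 1/9.9).
log₂(0.658) = -0.60384; 1/80.8 − 1/9.9 = -0.088634.
t = -0.60384 / -0.088634 ≈ 6.8128 minutes.

6.8 minutes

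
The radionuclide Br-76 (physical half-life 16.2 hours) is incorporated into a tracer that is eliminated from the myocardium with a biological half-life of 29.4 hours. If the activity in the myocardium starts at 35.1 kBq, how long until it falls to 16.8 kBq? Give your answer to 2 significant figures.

1/t_eff = 1/t_phys + 1/t_biol = 1/16.2 + 1/29.4 = 0.095742 per hour.
t_eff = 16.2 × 29.4 / (16.2 + 29.4) ≈ 10.445 hours.
n = log₂(35.1/16.8) ≈ 1.063; t = 1.063 × 10.445 ≈ 11.103 hours.

11 hours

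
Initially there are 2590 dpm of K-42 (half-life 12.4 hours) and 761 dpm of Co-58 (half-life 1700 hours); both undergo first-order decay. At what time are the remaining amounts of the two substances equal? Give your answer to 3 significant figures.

22.1 hours

Set 2590·(1/2)^(t/12.4) = 761·(1/2)^(t/1700).
Taking log₂: log₂(2590/761) = t·(1/12.4 − 1/1700).
log₂(3.4034) = 1.767; 1/12.4 − 1/1700 = 0.080057.
t = 1.767 / 0.080057 ≈ 22.072 hours.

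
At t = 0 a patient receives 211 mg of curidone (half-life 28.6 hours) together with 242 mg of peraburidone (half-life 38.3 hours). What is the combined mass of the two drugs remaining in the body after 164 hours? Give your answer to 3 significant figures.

curidone: 211 × (1/2)^(164/28.6) = 211 × (1/2)^5.7343 ≈ 3.9637 mg.
peraburidone: 242 × (1/2)^(164/38.3) = 242 × (1/2)^4.282 ≈ 12.44 mg.
Total = 3.9637 + 12.44 ≈ 16.403 mg.

16.4 mg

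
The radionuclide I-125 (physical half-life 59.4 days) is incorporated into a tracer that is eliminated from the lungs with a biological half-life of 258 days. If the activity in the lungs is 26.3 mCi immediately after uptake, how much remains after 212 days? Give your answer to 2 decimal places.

1/t_eff = 1/t_phys + 1/t_biol = 1/59.4 + 1/258 = 0.020711 per day.
t_eff = 59.4 × 258 / (59.4 + 258) ≈ 48.284 days.
Remaining = 26.3 × (1/2)^(212/48.284) = 26.3 × (1/2)^4.3907 ≈ 1.2538 mCi.

1.25 mCi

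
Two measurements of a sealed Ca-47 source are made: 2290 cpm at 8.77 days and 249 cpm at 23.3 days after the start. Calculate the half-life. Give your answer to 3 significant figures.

Over Δt = 23.3 − 8.77 = 14.53 days, the level fell by a factor of 2290/249 ≈ 9.1968.
n = log₂(9.1968) ≈ 3.2011 half-lives, so t½ = 14.53/3.2011 ≈ 4.539 days.

4.54 days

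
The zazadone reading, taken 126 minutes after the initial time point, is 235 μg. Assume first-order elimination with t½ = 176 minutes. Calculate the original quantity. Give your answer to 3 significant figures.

Number of half-lives elapsed: n = 126/176 ≈ 0.71591.
A₀ = A × 2^n = 235 × 2^0.71591 = 235 × 1.6425 ≈ 385.99 μg.

386 μg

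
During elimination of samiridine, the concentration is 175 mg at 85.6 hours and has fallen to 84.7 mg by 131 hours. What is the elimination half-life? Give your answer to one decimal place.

Over Δt = 131 − 85.6 = 45.4 hours, the level fell by a factor of 175/84.7 ≈ 2.0661.
n = log₂(2.0661) ≈ 1.0469 half-lives, so t½ = 45.4/1.0469 ≈ 43.365 hours.

43.4 hours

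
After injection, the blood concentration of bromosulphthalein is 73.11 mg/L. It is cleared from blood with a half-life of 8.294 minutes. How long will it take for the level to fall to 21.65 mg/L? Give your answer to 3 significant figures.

Fraction remaining = 21.65/73.11 ≈ 0.29613.
n = log₂(73.11/21.65) = ln(3.3769)/ln 2 ≈ 1.7557 half-lives.
t = n × t½ = 1.7557 × 8.294 ≈ 14.562 minutes.

14.6 minutes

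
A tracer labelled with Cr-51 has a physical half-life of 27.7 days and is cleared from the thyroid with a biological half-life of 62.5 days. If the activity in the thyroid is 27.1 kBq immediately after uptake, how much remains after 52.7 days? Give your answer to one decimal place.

4.0 kBq

1/t_eff = 1/t_phys + 1/t_biol = 1/27.7 + 1/62.5 = 0.052101 per day.
t_eff = 27.7 × 62.5 / (27.7 + 62.5) ≈ 19.193 days.
Remaining = 27.1 × (1/2)^(52.7/19.193) = 27.1 × (1/2)^2.7457 ≈ 4.0404 kBq.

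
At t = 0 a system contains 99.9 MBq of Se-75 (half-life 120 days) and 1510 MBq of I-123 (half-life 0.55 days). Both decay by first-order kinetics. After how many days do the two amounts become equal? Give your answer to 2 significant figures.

Set 99.9·(1/2)^(t/120) = 1510·(1/2)^(t/0.55).
Taking log₂: log₂(99.9/1510) = t·(1/120 − 1/0.55).
log₂(0.066159) = -3.9179; 1/120 − 1/0.55 = -1.8098.
t = -3.9179 / -1.8098 ≈ 2.1648 days.

2.2 days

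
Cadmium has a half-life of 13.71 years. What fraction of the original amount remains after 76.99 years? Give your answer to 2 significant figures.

n = 76.99/13.71 ≈ 5.6156 half-lives.
Fraction remaining = (1/2)^5.6156 ≈ 0.020395.

0.020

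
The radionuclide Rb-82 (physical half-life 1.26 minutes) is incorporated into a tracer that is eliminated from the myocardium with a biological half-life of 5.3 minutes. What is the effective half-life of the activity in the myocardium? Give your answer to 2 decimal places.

1/t_eff = 1/t_phys + 1/t_biol = 1/1.26 + 1/5.3 = 0.98233 per minute.
t_eff = 1.26 × 5.3 / (1.26 + 5.3) ≈ 1.018 minutes.

1.02 minutes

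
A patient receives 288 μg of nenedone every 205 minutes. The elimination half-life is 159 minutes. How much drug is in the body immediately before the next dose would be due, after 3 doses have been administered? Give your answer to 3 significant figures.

The 3 doses were given 615, 410, 205 minutes ago.
Total = 288·(1/2)^(615/159) + 288·(1/2)^(410/159) + 288·(1/2)^(205/159)
      = 19.726 + 48.212 + 117.83 ≈ 185.77 μg.

186 μg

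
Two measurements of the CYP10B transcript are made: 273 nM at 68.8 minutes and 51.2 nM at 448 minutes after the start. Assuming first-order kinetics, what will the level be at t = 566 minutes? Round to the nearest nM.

30 nM

Over Δt = 448 − 68.8 = 379.2 minutes, the level fell by a factor of 273/51.2 ≈ 5.332.
n = log₂(5.332) ≈ 2.4147 half-lives, so t½ = 379.2/2.4147 ≈ 157.04 minutes.
From t = 448 to t = 566: 51.2 × (1/2)^((566−448)/157.04) ≈ 30.414 nM.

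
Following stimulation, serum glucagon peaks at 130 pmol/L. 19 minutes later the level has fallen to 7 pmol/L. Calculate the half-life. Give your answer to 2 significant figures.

A/A₀ = 7/130 ≈ 0.053846.
n = log₂(18.571) ≈ 4.215 half-lives elapsed in 19 minutes.
t½ = 19/4.215 ≈ 4.5077 minutes.

4.5 minutes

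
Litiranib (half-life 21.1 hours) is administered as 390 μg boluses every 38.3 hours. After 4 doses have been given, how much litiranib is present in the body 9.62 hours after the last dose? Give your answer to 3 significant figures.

The 4 doses were given 124.52, 86.22, 47.92, 9.62 hours ago.
Total = 390·(1/2)^(124.52/21.1) + 390·(1/2)^(86.22/21.1) + 390·(1/2)^(47.92/21.1) + 390·(1/2)^(9.62/21.1)
      = 6.5247 + 22.96 + 80.798 + 284.33 ≈ 394.61 μg.

395 μg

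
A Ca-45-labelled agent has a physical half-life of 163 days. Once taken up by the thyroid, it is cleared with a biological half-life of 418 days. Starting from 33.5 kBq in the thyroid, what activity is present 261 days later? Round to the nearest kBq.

1/t_eff = 1/t_phys + 1/t_biol = 1/163 + 1/418 = 0.0085273 per day.
t_eff = 163 × 418 / (163 + 418) ≈ 117.27 days.
Remaining = 33.5 × (1/2)^(261/117.27) = 33.5 × (1/2)^2.2256 ≈ 7.1625 kBq.

7 kBq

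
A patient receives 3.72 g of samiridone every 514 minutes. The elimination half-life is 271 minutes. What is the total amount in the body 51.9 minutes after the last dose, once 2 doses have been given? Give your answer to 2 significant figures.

The 2 doses were given 565.9, 51.9 minutes ago.
Total = 3.72·(1/2)^(565.9/271) + 3.72·(1/2)^(51.9/271)
      = 0.87485 + 3.2576 ≈ 4.1324 g.

4.1 g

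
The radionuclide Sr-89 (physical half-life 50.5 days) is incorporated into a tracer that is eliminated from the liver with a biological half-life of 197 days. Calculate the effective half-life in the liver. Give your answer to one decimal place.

1/t_eff = 1/t_phys + 1/t_biol = 1/50.5 + 1/197 = 0.024878 per day.
t_eff = 50.5 × 197 / (50.5 + 197) ≈ 40.196 days.

40.2 days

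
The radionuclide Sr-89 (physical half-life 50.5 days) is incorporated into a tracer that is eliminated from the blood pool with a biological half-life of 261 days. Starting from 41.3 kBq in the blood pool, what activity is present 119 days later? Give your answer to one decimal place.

1/t_eff = 1/t_phys + 1/t_biol = 1/50.5 + 1/261 = 0.023633 per day.
t_eff = 50.5 × 261 / (50.5 + 261) ≈ 42.313 days.
Remaining = 41.3 × (1/2)^(119/42.313) = 41.3 × (1/2)^2.8124 ≈ 5.8795 kBq.

5.9 kBq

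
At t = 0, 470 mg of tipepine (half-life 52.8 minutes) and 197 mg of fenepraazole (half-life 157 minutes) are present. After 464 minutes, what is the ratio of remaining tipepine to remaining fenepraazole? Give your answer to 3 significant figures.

tipepine: 470 × (1/2)^(464/52.8) = 470 × (1/2)^8.7879 ≈ 1.0634 mg.
fenepraazole: 197 × (1/2)^(464/157) = 197 × (1/2)^2.9554 ≈ 25.398 mg.
Ratio ≈ 1.0634 / 25.398 ≈ 0.041868.

0.0419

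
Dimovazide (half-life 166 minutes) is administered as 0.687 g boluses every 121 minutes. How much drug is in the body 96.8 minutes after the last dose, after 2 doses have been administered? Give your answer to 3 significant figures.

0.735 g

The 2 doses were given 217.8, 96.8 minutes ago.
Total = 0.687·(1/2)^(217.8/166) + 0.687·(1/2)^(96.8/166)
      = 0.27669 + 0.45858 ≈ 0.73527 g.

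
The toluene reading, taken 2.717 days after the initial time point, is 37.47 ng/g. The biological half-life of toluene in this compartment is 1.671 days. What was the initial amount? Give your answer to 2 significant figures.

120 ng/g

Number of half-lives elapsed: n = 2.717/1.671 ≈ 1.626.
A₀ = A × 2^n = 37.47 × 2^1.626 = 37.47 × 3.0865 ≈ 115.65 ng/g.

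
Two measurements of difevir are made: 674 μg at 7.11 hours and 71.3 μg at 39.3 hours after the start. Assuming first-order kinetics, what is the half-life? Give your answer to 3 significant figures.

Over Δt = 39.3 − 7.11 = 32.19 hours, the level fell by a factor of 674/71.3 ≈ 9.453.
n = log₂(9.453) ≈ 3.2408 half-lives, so t½ = 32.19/3.2408 ≈ 9.9328 hours.

9.93 hours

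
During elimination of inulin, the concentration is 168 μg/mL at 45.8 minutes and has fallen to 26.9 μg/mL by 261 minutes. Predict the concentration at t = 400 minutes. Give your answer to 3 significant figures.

8.24 μg/mL

Over Δt = 261 − 45.8 = 215.2 minutes, the level fell by a factor of 168/26.9 ≈ 6.2454.
n = log₂(6.2454) ≈ 2.6428 half-lives, so t½ = 215.2/2.6428 ≈ 81.429 minutes.
From t = 261 to t = 400: 26.9 × (1/2)^((400−261)/81.429) ≈ 8.2394 μg/mL.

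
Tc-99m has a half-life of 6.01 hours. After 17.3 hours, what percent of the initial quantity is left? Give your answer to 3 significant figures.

13.6%

n = 17.3/6.01 ≈ 2.8785 half-lives.
Fraction remaining = (1/2)^2.8785 ≈ 0.13598, i.e. 13.598%.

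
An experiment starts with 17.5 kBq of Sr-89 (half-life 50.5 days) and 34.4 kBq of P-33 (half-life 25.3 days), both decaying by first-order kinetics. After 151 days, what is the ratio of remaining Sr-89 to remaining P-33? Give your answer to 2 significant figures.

Sr-89: 17.5 × (1/2)^(151/50.5) = 17.5 × (1/2)^2.9901 ≈ 2.2026 kBq.
P-33: 34.4 × (1/2)^(151/25.3) = 34.4 × (1/2)^5.9684 ≈ 0.54941 kBq.
Ratio ≈ 2.2026 / 0.54941 ≈ 4.009.

4.0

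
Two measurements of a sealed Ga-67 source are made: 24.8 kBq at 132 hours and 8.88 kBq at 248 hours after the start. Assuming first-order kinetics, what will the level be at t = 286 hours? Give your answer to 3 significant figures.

6.34 kBq

Over Δt = 248 − 132 = 116 hours, the level fell by a factor of 24.8/8.88 ≈ 2.7928.
n = log₂(2.7928) ≈ 1.4817 half-lives, so t½ = 116/1.4817 ≈ 78.288 hours.
From t = 248 to t = 286: 8.88 × (1/2)^((286−248)/78.288) ≈ 6.343 kBq.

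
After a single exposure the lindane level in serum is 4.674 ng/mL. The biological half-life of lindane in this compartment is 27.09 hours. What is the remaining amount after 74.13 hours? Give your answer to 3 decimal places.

0.701 ng/mL

Number of half-lives: n = 74.13/27.09 ≈ 2.7364.
Remaining = 4.674 × (1/2)^2.7364 = 4.674 × 0.15006 ≈ 0.70136 ng/mL.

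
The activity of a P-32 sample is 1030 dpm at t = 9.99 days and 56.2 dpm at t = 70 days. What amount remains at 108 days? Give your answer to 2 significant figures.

Over Δt = 70 − 9.99 = 60.01 days, the level fell by a factor of 1030/56.2 ≈ 18.327.
n = log₂(18.327) ≈ 4.1959 half-lives, so t½ = 60.01/4.1959 ≈ 14.302 days.
From t = 70 to t = 108: 56.2 × (1/2)^((108−70)/14.302) ≈ 8.9106 dpm.

8.9 dpm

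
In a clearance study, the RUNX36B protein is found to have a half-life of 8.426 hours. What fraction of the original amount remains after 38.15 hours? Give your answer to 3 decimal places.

0.043

n = 38.15/8.426 ≈ 4.5277 half-lives.
Fraction remaining = (1/2)^4.5277 ≈ 0.043355.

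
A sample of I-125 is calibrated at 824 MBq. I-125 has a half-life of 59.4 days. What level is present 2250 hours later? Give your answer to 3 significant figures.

Convert the elapsed time: 2250 hours = 93.75 days.
Number of half-lives: n = 93.75/59.4 ≈ 1.5783.
Remaining = 824 × (1/2)^1.5783 = 824 × 0.33488 ≈ 275.94 MBq.

276 MBq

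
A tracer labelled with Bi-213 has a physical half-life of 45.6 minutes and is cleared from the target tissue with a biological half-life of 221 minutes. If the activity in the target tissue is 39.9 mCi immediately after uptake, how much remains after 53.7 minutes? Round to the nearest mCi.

1/t_eff = 1/t_phys + 1/t_biol = 1/45.6 + 1/221 = 0.026455 per minute.
t_eff = 45.6 × 221 / (45.6 + 221) ≈ 37.8 minutes.
Remaining = 39.9 × (1/2)^(53.7/37.8) = 39.9 × (1/2)^1.4206 ≈ 14.905 mCi.

15 mCi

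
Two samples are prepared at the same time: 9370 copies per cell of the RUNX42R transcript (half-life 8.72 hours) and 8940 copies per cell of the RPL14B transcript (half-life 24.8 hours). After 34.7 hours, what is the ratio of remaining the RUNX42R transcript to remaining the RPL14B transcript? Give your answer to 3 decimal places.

0.175

RUNX42R transcript: 9370 × (1/2)^(34.7/8.72) = 9370 × (1/2)^3.9794 ≈ 594.06 copies per cell.
RPL14B transcript: 8940 × (1/2)^(34.7/24.8) = 8940 × (1/2)^1.3992 ≈ 3389.5 copies per cell.
Ratio ≈ 594.06 / 3389.5 ≈ 0.17527.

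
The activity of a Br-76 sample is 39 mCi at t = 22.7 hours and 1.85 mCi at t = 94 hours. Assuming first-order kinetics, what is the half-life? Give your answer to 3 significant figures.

Over Δt = 94 − 22.7 = 71.3 hours, the level fell by a factor of 39/1.85 ≈ 21.081.
n = log₂(21.081) ≈ 4.3979 half-lives, so t½ = 71.3/4.3979 ≈ 16.212 hours.

16.2 hours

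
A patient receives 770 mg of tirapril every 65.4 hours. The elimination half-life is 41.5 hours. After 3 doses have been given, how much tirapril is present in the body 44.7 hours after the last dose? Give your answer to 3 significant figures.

528 mg

The 3 doses were given 175.5, 110.1, 44.7 hours ago.
Total = 770·(1/2)^(175.5/41.5) + 770·(1/2)^(110.1/41.5) + 770·(1/2)^(44.7/41.5)
      = 41.064 + 122.42 + 364.96 ≈ 528.45 mg.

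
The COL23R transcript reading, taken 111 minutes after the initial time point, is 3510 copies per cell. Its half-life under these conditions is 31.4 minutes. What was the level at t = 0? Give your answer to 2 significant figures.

Number of half-lives elapsed: n = 111/31.4 ≈ 3.535.
A₀ = A × 2^n = 3510 × 2^3.535 = 3510 × 11.592 ≈ 40687 copies per cell.

41000 copies per cell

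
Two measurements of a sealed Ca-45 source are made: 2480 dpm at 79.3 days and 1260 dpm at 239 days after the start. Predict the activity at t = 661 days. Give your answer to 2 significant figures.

210 dpm

Over Δt = 239 − 79.3 = 159.7 days, the level fell by a factor of 2480/1260 ≈ 1.9683.
n = log₂(1.9683) ≈ 0.97692 half-lives, so t½ = 159.7/0.97692 ≈ 163.47 days.
From t = 239 to t = 661: 1260 × (1/2)^((661−239)/163.47) ≈ 210.51 dpm.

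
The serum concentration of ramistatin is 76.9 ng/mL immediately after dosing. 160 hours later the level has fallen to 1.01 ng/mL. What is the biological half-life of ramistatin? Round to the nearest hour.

26 hours

A/A₀ = 1.01/76.9 ≈ 0.013134.
n = log₂(76.139) ≈ 6.2506 half-lives elapsed in 160 hours.
t½ = 160/6.2506 ≈ 25.598 hours.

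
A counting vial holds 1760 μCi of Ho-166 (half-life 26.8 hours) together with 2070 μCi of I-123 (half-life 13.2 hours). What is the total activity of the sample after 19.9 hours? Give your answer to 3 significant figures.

1780 μCi

Ho-166: 1760 × (1/2)^(19.9/26.8) = 1760 × (1/2)^0.74254 ≈ 1051.9 μCi.
I-123: 2070 × (1/2)^(19.9/13.2) = 2070 × (1/2)^1.5076 ≈ 728.02 μCi.
Total = 1051.9 + 728.02 ≈ 1780 μCi.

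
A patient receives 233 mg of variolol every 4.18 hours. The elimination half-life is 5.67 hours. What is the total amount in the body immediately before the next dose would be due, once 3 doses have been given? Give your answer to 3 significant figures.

274 mg

The 3 doses were given 12.54, 8.36, 4.18 hours ago.
Total = 233·(1/2)^(12.54/5.67) + 233·(1/2)^(8.36/5.67) + 233·(1/2)^(4.18/5.67)
      = 50.302 + 83.851 + 139.78 ≈ 273.93 mg.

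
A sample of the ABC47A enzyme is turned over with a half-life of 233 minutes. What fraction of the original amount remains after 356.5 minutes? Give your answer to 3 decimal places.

0.346

n = 356.5/233 ≈ 1.53 half-lives.
Fraction remaining = (1/2)^1.53 ≈ 0.34627.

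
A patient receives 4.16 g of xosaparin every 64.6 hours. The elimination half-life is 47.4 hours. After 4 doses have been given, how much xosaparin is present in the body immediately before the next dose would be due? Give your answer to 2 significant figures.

The 4 doses were given 258.4, 193.8, 129.2, 64.6 hours ago.
Total = 4.16·(1/2)^(258.4/47.4) + 4.16·(1/2)^(193.8/47.4) + 4.16·(1/2)^(129.2/47.4) + 4.16·(1/2)^(64.6/47.4)
      = 0.095068 + 0.24451 + 0.62887 + 1.6174 ≈ 2.5859 g.

2.6 g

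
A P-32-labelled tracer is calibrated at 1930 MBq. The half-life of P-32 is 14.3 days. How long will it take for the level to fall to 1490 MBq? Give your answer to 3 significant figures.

Fraction remaining = 1490/1930 ≈ 0.77202.
n = log₂(1930/1490) = ln(1.2953)/ln 2 ≈ 0.37329 half-lives.
t = n × t½ = 0.37329 × 14.3 ≈ 5.338 days.

5.34 days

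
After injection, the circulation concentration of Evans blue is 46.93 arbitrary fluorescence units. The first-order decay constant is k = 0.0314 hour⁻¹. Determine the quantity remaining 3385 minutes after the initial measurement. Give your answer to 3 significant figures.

t½ = ln 2 / k = 0.69315 / 0.0314 ≈ 22.075 hours.
Convert the elapsed time: 3385 minutes = 56.4167 hours.
Number of half-lives: n = 56.4167/22.075 ≈ 2.5557.
Remaining = 46.93 × (1/2)^2.5557 = 46.93 × 0.17008 ≈ 7.9819 arbitrary fluorescence units.

7.98 arbitrary fluorescence units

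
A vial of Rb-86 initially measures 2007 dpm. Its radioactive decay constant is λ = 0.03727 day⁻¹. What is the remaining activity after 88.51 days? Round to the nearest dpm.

t½ = ln 2 / λ = 0.69315 / 0.03727 ≈ 18.598 days.
Number of half-lives: n = 88.51/18.598 ≈ 4.7591.
Remaining = 2007 × (1/2)^4.7591 = 2007 × 0.036929 ≈ 74.116 dpm.

74 dpm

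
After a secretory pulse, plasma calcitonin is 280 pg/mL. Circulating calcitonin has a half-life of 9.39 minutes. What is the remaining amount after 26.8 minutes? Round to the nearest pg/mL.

Number of half-lives: n = 26.8/9.39 ≈ 2.8541.
Remaining = 280 × (1/2)^2.8541 = 280 × 0.1383 ≈ 38.725 pg/mL.

39 pg/mL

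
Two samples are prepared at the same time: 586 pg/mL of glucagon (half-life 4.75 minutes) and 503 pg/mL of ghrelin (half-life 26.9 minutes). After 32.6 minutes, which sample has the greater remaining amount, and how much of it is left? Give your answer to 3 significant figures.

ghrelin, 217 pg/mL

glucagon: 586 × (1/2)^6.8632 ≈ 5.0336 pg/mL.
ghrelin: 503 × (1/2)^1.2119 ≈ 217.15 pg/mL.
Ghrelin has more remaining, at ≈ 217.15 pg/mL.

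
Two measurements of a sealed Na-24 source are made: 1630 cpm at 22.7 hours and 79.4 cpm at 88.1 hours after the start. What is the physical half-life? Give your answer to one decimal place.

15.0 hours

Over Δt = 88.1 − 22.7 = 65.4 hours, the level fell by a factor of 1630/79.4 ≈ 20.529.
n = log₂(20.529) ≈ 4.3596 half-lives, so t½ = 65.4/4.3596 ≈ 15.001 hours.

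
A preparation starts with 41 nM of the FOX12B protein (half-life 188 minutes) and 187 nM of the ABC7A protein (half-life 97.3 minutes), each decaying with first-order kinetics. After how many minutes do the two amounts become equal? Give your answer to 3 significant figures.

442 minutes

Set 41·(1/2)^(t/188) = 187·(1/2)^(t/97.3).
Taking log₂: log₂(41/187) = t·(1/188 − 1/97.3).
log₂(0.21925) = -2.1893; 1/188 − 1/97.3 = -0.0049583.
t = -2.1893 / -0.0049583 ≈ 441.55 minutes.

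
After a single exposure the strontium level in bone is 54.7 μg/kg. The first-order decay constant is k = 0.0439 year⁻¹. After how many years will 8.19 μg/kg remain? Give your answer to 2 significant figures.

t½ = ln 2 / k = 0.69315 / 0.0439 ≈ 15.789 years.
Fraction remaining = 8.19/54.7 ≈ 0.14973.
n = log₂(54.7/8.19) = ln(6.6789)/ln 2 ≈ 2.7396 half-lives.
t = n × t½ = 2.7396 × 15.789 ≈ 43.256 years.

43 years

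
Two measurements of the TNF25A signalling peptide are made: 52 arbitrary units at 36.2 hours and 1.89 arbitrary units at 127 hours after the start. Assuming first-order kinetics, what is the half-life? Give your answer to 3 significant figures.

Over Δt = 127 − 36.2 = 90.8 hours, the level fell by a factor of 52/1.89 ≈ 27.513.
n = log₂(27.513) ≈ 4.7821 half-lives, so t½ = 90.8/4.7821 ≈ 18.988 hours.

19.0 hours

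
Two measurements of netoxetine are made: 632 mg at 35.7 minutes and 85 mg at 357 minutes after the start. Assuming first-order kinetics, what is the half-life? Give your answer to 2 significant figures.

110 minutes

Over Δt = 357 − 35.7 = 321.3 minutes, the level fell by a factor of 632/85 ≈ 7.4353.
n = log₂(7.4353) ≈ 2.8944 half-lives, so t½ = 321.3/2.8944 ≈ 111.01 minutes.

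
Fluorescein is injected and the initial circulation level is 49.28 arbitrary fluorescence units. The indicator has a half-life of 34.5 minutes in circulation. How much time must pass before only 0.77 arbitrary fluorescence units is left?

0.77/49.28 = 1/64, so 6 half-lives have elapsed.
t = 6 × 34.5 = 207 minutes.

207 minutes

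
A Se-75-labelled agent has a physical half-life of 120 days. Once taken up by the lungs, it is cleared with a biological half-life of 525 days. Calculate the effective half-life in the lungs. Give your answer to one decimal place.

97.7 days

1/t_eff = 1/t_phys + 1/t_biol = 1/120 + 1/525 = 0.010238 per day.
t_eff = 120 × 525 / (120 + 525) ≈ 97.674 days.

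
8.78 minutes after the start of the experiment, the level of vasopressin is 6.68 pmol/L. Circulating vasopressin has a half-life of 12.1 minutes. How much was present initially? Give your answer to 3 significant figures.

Number of half-lives elapsed: n = 8.78/12.1 ≈ 0.72562.
A₀ = A × 2^n = 6.68 × 2^0.72562 = 6.68 × 1.6536 ≈ 11.046 pmol/L.

11.0 pmol/L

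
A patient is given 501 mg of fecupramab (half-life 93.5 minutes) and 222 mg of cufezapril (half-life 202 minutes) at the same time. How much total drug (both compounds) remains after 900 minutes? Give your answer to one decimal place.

fecupramab: 501 × (1/2)^(900/93.5) = 501 × (1/2)^9.6257 ≈ 0.63419 mg.
cufezapril: 222 × (1/2)^(900/202) = 222 × (1/2)^4.4554 ≈ 10.119 mg.
Total = 0.63419 + 10.119 ≈ 10.753 mg.

10.8 mg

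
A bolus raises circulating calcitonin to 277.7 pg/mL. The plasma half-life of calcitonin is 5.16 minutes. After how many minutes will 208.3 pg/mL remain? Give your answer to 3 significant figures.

2.14 minutes

Fraction remaining = 208.3/277.7 ≈ 0.75009.
n = log₂(277.7/208.3) = ln(1.3332)/ln 2 ≈ 0.41486 half-lives.
t = n × t½ = 0.41486 × 5.16 ≈ 2.1407 minutes.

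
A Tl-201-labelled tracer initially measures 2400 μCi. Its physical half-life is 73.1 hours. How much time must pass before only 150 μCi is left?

292.4 hours

150/2400 = 1/16, so 4 half-lives have elapsed.
t = 4 × 73.1 = 292.4 hours.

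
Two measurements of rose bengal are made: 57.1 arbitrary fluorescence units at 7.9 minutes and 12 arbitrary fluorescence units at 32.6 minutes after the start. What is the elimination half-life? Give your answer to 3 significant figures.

11.0 minutes

Over Δt = 32.6 − 7.9 = 24.7 minutes, the level fell by a factor of 57.1/12 ≈ 4.7583.
n = log₂(4.7583) ≈ 2.2505 half-lives, so t½ = 24.7/2.2505 ≈ 10.976 minutes.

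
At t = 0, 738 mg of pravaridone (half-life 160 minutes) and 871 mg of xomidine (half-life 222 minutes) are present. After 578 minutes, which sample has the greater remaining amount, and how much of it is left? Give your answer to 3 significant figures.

xomidine, 143 mg

pravaridone: 738 × (1/2)^3.6125 ≈ 60.337 mg.
xomidine: 871 × (1/2)^2.6036 ≈ 143.3 mg.
Xomidine has more remaining, at ≈ 143.3 mg.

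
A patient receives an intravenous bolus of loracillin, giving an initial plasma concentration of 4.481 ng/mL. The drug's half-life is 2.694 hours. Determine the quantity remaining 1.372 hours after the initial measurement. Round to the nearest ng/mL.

Number of half-lives: n = 1.372/2.694 ≈ 0.50928.
Remaining = 4.481 × (1/2)^0.50928 = 4.481 × 0.70257 ≈ 3.1482 ng/mL.

3 ng/mL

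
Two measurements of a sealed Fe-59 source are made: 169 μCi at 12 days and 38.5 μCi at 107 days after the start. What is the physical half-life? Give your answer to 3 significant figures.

Over Δt = 107 − 12 = 95 days, the level fell by a factor of 169/38.5 ≈ 4.3896.
n = log₂(4.3896) ≈ 2.1341 half-lives, so t½ = 95/2.1341 ≈ 44.515 days.

44.5 days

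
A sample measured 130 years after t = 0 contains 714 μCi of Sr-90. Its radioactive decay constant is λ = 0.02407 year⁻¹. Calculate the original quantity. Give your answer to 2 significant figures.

16000 μCi

t½ = ln 2 / λ = 0.69315 / 0.02407 ≈ 28.797 years.
Number of half-lives elapsed: n = 130/28.797 ≈ 4.5143.
A₀ = A × 2^n = 714 × 2^4.5143 = 714 × 22.853 ≈ 16317 μCi.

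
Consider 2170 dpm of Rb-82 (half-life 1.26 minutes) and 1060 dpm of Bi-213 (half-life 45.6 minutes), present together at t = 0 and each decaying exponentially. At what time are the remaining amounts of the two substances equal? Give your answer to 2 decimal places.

Set 2170·(1/2)^(t/1.26) = 1060·(1/2)^(t/45.6).
Taking log₂: log₂(2170/1060) = t·(1/1.26 − 1/45.6).
log₂(2.0472) = 1.0336; 1/1.26 − 1/45.6 = 0.77172.
t = 1.0336 / 0.77172 ≈ 1.3394 minutes.

1.34 minutes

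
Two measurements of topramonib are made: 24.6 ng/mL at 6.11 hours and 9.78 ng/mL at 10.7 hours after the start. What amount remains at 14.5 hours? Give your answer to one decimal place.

4.6 ng/mL

Over Δt = 10.7 − 6.11 = 4.59 hours, the level fell by a factor of 24.6/9.78 ≈ 2.5153.
n = log₂(2.5153) ≈ 1.3308 half-lives, so t½ = 4.59/1.3308 ≈ 3.4492 hours.
From t = 10.7 to t = 14.5: 9.78 × (1/2)^((14.5−10.7)/3.4492) ≈ 4.5571 ng/mL.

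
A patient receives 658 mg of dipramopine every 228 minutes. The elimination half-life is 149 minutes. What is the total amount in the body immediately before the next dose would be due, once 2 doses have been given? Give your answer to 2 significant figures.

310 mg

The 2 doses were given 456, 228 minutes ago.
Total = 658·(1/2)^(456/149) + 658·(1/2)^(228/149)
      = 78.877 + 227.82 ≈ 306.7 mg.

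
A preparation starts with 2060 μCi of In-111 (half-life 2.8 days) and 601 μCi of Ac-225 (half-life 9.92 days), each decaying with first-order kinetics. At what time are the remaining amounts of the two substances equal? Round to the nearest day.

7 days

Set 2060·(1/2)^(t/2.8) = 601·(1/2)^(t/9.92).
Taking log₂: log₂(2060/601) = t·(1/2.8 − 1/9.92).
log₂(3.4276) = 1.7772; 1/2.8 − 1/9.92 = 0.25634.
t = 1.7772 / 0.25634 ≈ 6.9331 days.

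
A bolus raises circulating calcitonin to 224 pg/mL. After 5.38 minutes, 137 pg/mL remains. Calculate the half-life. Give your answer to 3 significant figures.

7.58 minutes

A/A₀ = 137/224 ≈ 0.61161.
n = log₂(1.635) ≈ 0.70932 half-lives elapsed in 5.38 minutes.
t½ = 5.38/0.70932 ≈ 7.5847 minutes.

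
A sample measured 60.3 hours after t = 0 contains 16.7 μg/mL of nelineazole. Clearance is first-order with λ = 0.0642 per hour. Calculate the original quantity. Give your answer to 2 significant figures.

t½ = ln 2 / λ = 0.69315 / 0.0642 ≈ 10.797 hours.
Number of half-lives elapsed: n = 60.3/10.797 ≈ 5.585.
A₀ = A × 2^n = 16.7 × 2^5.585 = 16.7 × 48.003 ≈ 801.65 μg/mL.

800 μg/mL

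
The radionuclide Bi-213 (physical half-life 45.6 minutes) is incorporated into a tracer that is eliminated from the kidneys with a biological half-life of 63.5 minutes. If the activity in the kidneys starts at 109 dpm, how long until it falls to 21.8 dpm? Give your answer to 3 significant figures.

61.6 minutes

1/t_eff = 1/t_phys + 1/t_biol = 1/45.6 + 1/63.5 = 0.037678 per minute.
t_eff = 45.6 × 63.5 / (45.6 + 63.5) ≈ 26.541 minutes.
n = log₂(109/21.8) ≈ 2.3219; t = 2.3219 × 26.541 ≈ 61.626 minutes.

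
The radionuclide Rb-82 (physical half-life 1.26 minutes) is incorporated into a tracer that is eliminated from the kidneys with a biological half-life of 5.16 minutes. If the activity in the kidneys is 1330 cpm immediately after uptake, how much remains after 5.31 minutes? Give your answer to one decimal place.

1/t_eff = 1/t_phys + 1/t_biol = 1/1.26 + 1/5.16 = 0.98745 per minute.
t_eff = 1.26 × 5.16 / (1.26 + 5.16) ≈ 1.0127 minutes.
Remaining = 1330 × (1/2)^(5.31/1.0127) = 1330 × (1/2)^5.2434 ≈ 35.111 cpm.

35.1 cpm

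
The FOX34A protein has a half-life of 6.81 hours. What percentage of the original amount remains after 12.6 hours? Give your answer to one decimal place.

27.7%

n = 12.6/6.81 ≈ 1.8502 half-lives.
Fraction remaining = (1/2)^1.8502 ≈ 0.27735, i.e. 27.735%.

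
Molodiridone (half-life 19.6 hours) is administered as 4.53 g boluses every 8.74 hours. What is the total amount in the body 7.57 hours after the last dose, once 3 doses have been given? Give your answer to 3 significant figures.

7.88 g

The 3 doses were given 25.05, 16.31, 7.57 hours ago.
Total = 4.53·(1/2)^(25.05/19.6) + 4.53·(1/2)^(16.31/19.6) + 4.53·(1/2)^(7.57/19.6)
      = 1.8679 + 2.5445 + 3.466 ≈ 7.8785 g.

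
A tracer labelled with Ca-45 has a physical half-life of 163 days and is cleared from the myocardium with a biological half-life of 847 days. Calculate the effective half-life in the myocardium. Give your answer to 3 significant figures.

137 days

1/t_eff = 1/t_phys + 1/t_biol = 1/163 + 1/847 = 0.0073156 per day.
t_eff = 163 × 847 / (163 + 847) ≈ 136.69 days.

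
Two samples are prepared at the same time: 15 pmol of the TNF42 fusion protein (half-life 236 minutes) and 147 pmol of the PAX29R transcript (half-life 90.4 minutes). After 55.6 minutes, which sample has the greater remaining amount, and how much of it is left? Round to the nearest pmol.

TNF42 fusion protein: 15 × (1/2)^0.23559 ≈ 12.74 pmol.
PAX29R transcript: 147 × (1/2)^0.61504 ≈ 95.978 pmol.
PAX29R transcript has more remaining, at ≈ 95.978 pmol.

PAX29R transcript, 96 pmol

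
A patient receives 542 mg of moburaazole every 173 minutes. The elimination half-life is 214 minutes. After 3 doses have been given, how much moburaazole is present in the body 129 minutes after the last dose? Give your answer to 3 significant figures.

The 3 doses were given 475, 302, 129 minutes ago.
Total = 542·(1/2)^(475/214) + 542·(1/2)^(302/214) + 542·(1/2)^(129/214)
      = 116.37 + 203.79 + 356.89 ≈ 677.05 mg.

677 mg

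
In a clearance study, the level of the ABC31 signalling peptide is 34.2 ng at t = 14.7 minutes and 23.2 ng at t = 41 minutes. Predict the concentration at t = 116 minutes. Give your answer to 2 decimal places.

7.67 ng

Over Δt = 41 − 14.7 = 26.3 minutes, the level fell by a factor of 34.2/23.2 ≈ 1.4741.
n = log₂(1.4741) ≈ 0.55987 half-lives, so t½ = 26.3/0.55987 ≈ 46.975 minutes.
From t = 41 to t = 116: 23.2 × (1/2)^((116−41)/46.975) ≈ 7.6712 ng.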